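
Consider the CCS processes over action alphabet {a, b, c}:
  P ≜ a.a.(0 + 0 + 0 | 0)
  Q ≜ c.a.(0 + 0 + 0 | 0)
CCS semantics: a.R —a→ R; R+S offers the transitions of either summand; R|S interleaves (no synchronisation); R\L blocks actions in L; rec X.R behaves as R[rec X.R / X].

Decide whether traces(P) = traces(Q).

traces(P) ≠ traces(Q) — witness ⟨a⟩

P's transition system — 3 states:
  u0 = a.a.(0 + 0 + 0 | 0) has moves ··a··> u1
  u1 = a.(0 + 0 + 0 | 0) has moves ··a··> u2
  u2 = 0 + 0 + 0 | 0 has moves ∅
Q's transition system — 3 states:
  v0 = c.a.(0 + 0 + 0 | 0) has moves ··c··> v1
  v1 = a.(0 + 0 + 0 | 0) has moves ··a··> v2
  v2 = 0 + 0 + 0 | 0 has moves ∅
Executing a from P (initial set {u0}):
  [1] a ⇒ {u1}
  — P admits the full trace.
Executing a from Q (initial set {v0}):
  [1] a ⇒ ∅ (Q stuck)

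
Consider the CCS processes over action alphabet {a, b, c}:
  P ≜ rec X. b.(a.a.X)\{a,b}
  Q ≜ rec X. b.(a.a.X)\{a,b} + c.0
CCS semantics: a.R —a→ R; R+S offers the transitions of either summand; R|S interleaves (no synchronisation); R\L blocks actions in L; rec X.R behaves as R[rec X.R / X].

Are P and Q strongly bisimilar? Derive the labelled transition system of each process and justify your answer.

P's transition system — 2 states:
  u0 = rec X. b.(a.a.X)\{a,b} ⊢ ··b··> u1
  u1 = (a.a.(rec X. b.(a.a.X)\{a,b}))\{a,b} ⊢ (no moves)
Q's transition system — 3 states:
  v0 = rec X. b.(a.a.X)\{a,b} + c.0 ⊢ ··b··> v1, ··c··> v2
  v1 = (a.a.(rec X. b.(a.a.X)\{a,b} + c.0))\{a,b} ⊢ (no moves)
  v2 = 0 ⊢ (no moves)
Coarsest stable partition (strong bisimilarity classes):
  B0 = {u0}
  B1 = {u1, v1, v2}
  B2 = {v0}
u0 ∈ B0, v0 ∈ B2 → different blocks

NO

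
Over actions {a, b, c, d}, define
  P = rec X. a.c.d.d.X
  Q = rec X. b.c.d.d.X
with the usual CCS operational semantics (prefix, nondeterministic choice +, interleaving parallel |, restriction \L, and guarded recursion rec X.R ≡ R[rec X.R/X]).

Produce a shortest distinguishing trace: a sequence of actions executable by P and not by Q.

a

Reachable graph of P (4 states):
  s0 = rec X. a.c.d.d.X → --a--▸ s1
  s1 = c.d.d.(rec X. a.c.d.d.X) → --c--▸ s2
  s2 = d.d.(rec X. a.c.d.d.X) → --d--▸ s3
  s3 = d.(rec X. a.c.d.d.X) → --d--▸ s0
Reachable graph of Q (4 states):
  t0 = rec X. b.c.d.d.X → --b--▸ t1
  t1 = c.d.d.(rec X. b.c.d.d.X) → --c--▸ t2
  t2 = d.d.(rec X. b.c.d.d.X) → --d--▸ t3
  t3 = d.(rec X. b.c.d.d.X) → --d--▸ t0
Executing a from P (initial set {s0}):
  [1] a ⇒ {s1}
  ✓ P
Executing a from Q (initial set {t0}):
  [1] a ⇒ no successor for Q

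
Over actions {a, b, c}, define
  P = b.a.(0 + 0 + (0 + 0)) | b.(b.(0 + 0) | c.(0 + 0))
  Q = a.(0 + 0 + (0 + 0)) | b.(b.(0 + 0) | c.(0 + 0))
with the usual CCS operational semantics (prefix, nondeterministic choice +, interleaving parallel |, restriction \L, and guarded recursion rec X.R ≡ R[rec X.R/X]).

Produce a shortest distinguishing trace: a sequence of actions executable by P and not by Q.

bbb

Reachable graph of P (15 states):
  u0 = b.a.(0 + 0 + (0 + 0)) | b.(b.(0 + 0) | c.(0 + 0)) → ··b··> u1, ··b··> u2
  u1 = a.(0 + 0 + (0 + 0)) | b.(b.(0 + 0) | c.(0 + 0)) → ··a··> u3, ··b··> u4
  u2 = b.a.(0 + 0 + (0 + 0)) | (b.(0 + 0) | c.(0 + 0)) → ··b··> u4, ··b··> u5, ··c··> u6
  u3 = (0 + 0 + (0 + 0)) | b.(b.(0 + 0) | c.(0 + 0)) → ··b··> u7
  u4 = a.(0 + 0 + (0 + 0)) | (b.(0 + 0) | c.(0 + 0)) → ··a··> u7, ··b··> u8, ··c··> u9
  u5 = b.a.(0 + 0 + (0 + 0)) | ((0 + 0) | c.(0 + 0)) → ··b··> u8, ··c··> u10
  u6 = b.a.(0 + 0 + (0 + 0)) | (b.(0 + 0) | (0 + 0)) → ··b··> u10, ··b··> u9
  u7 = (0 + 0 + (0 + 0)) | (b.(0 + 0) | c.(0 + 0)) → ··b··> u11, ··c··> u12
  u8 = a.(0 + 0 + (0 + 0)) | ((0 + 0) | c.(0 + 0)) → ··a··> u11, ··c··> u13
  u9 = a.(0 + 0 + (0 + 0)) | (b.(0 + 0) | (0 + 0)) → ··a··> u12, ··b··> u13
  u10 = b.a.(0 + 0 + (0 + 0)) | ((0 + 0) | (0 + 0)) → ··b··> u13
  u11 = (0 + 0 + (0 + 0)) | ((0 + 0) | c.(0 + 0)) → ··c··> u14
  u12 = (0 + 0 + (0 + 0)) | (b.(0 + 0) | (0 + 0)) → ··b··> u14
  u13 = a.(0 + 0 + (0 + 0)) | ((0 + 0) | (0 + 0)) → ··a··> u14
  u14 = (0 + 0 + (0 + 0)) | ((0 + 0) | (0 + 0)) → (no moves)
Reachable graph of Q (10 states):
  v0 = a.(0 + 0 + (0 + 0)) | b.(b.(0 + 0) | c.(0 + 0)) → ··a··> v1, ··b··> v2
  v1 = (0 + 0 + (0 + 0)) | b.(b.(0 + 0) | c.(0 + 0)) → ··b··> v3
  v2 = a.(0 + 0 + (0 + 0)) | (b.(0 + 0) | c.(0 + 0)) → ··a··> v3, ··b··> v4, ··c··> v5
  v3 = (0 + 0 + (0 + 0)) | (b.(0 + 0) | c.(0 + 0)) → ··b··> v6, ··c··> v7
  v4 = a.(0 + 0 + (0 + 0)) | ((0 + 0) | c.(0 + 0)) → ··a··> v6, ··c··> v8
  v5 = a.(0 + 0 + (0 + 0)) | (b.(0 + 0) | (0 + 0)) → ··a··> v7, ··b··> v8
  v6 = (0 + 0 + (0 + 0)) | ((0 + 0) | c.(0 + 0)) → ··c··> v9
  v7 = (0 + 0 + (0 + 0)) | (b.(0 + 0) | (0 + 0)) → ··b··> v9
  v8 = a.(0 + 0 + (0 + 0)) | ((0 + 0) | (0 + 0)) → ··a··> v9
  v9 = (0 + 0 + (0 + 0)) | ((0 + 0) | (0 + 0)) → (no moves)
Run σ = ⟨bbb⟩ on P: start {u0}
  [1] b ⇒ {u1, u2}
  [2] b ⇒ {u4, u5}
  [3] b ⇒ {u8}
  ✓ P
Run σ = ⟨bbb⟩ on Q: start {v0}
  [1] b ⇒ {v2}
  [2] b ⇒ {v4}
  [3] b ⇒ no successor for Q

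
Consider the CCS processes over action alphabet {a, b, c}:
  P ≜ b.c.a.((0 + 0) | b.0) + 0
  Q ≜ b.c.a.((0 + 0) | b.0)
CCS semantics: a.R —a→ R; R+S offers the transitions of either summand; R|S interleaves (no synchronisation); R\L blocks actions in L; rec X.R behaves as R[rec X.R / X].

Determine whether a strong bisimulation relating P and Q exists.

Reachable graph of P (5 states):
  m0 = b.c.a.((0 + 0) | b.0) + 0 ⊢ —b→ m1
  m1 = c.a.((0 + 0) | b.0) ⊢ —c→ m2
  m2 = a.((0 + 0) | b.0) ⊢ —a→ m3
  m3 = (0 + 0) | b.0 ⊢ —b→ m4
  m4 = (0 + 0) | 0 ⊢ deadlocked
Reachable graph of Q (5 states):
  n0 = b.c.a.((0 + 0) | b.0) ⊢ —b→ n1
  n1 = c.a.((0 + 0) | b.0) ⊢ —c→ n2
  n2 = a.((0 + 0) | b.0) ⊢ —a→ n3
  n3 = (0 + 0) | b.0 ⊢ —b→ n4
  n4 = (0 + 0) | 0 ⊢ deadlocked
Partition-refinement fixed point:
  B0 = {m0, n0}
  B1 = {m1, n1}
  B2 = {m2, n2}
  B3 = {m3, n3}
  B4 = {m4, n4}
m0 ∈ B0, n0 ∈ B0 → same block

YES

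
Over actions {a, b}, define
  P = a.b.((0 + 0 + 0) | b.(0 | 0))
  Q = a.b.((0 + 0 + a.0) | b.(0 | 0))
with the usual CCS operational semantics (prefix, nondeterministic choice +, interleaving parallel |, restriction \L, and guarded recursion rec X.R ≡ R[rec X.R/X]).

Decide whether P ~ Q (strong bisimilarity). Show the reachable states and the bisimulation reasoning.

LTS(P): 4 reachable states
  p0 = a.b.((0 + 0 + 0) | b.(0 | 0)) :: -a-> p1
  p1 = b.((0 + 0 + 0) | b.(0 | 0)) :: -b-> p2
  p2 = (0 + 0 + 0) | b.(0 | 0) :: -b-> p3
  p3 = (0 + 0 + 0) | (0 | 0) :: ·
LTS(Q): 6 reachable states
  q0 = a.b.((0 + 0 + a.0) | b.(0 | 0)) :: -a-> q1
  q1 = b.((0 + 0 + a.0) | b.(0 | 0)) :: -b-> q2
  q2 = (0 + 0 + a.0) | b.(0 | 0) :: -a-> q3, -b-> q4
  q3 = 0 | b.(0 | 0) :: -b-> q5
  q4 = (0 + 0 + a.0) | (0 | 0) :: -a-> q5
  q5 = 0 | (0 | 0) :: ·
Bisimilarity quotient blocks:
  B0 = {p0}
  B1 = {p1}
  B2 = {p2, q3}
  B3 = {p3, q5}
  B4 = {q0}
  B5 = {q1}
  B6 = {q2}
  B7 = {q4}
p0 ∈ B0, q0 ∈ B4 → different blocks

P ≁ Q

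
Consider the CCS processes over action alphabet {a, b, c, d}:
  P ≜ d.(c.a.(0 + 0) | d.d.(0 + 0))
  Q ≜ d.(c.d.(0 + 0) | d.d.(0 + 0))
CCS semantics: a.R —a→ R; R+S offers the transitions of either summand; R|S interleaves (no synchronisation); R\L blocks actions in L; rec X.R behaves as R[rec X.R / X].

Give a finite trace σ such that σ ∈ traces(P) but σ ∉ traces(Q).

dca

P's transition system — 10 states:
  s0 = d.(c.a.(0 + 0) | d.d.(0 + 0)) → —d→ s1
  s1 = c.a.(0 + 0) | d.d.(0 + 0) → —c→ s2, —d→ s3
  s2 = a.(0 + 0) | d.d.(0 + 0) → —a→ s4, —d→ s5
  s3 = c.a.(0 + 0) | d.(0 + 0) → —c→ s5, —d→ s6
  s4 = (0 + 0) | d.d.(0 + 0) → —d→ s7
  s5 = a.(0 + 0) | d.(0 + 0) → —a→ s7, —d→ s8
  s6 = c.a.(0 + 0) | (0 + 0) → —c→ s8
  s7 = (0 + 0) | d.(0 + 0) → —d→ s9
  s8 = a.(0 + 0) | (0 + 0) → —a→ s9
  s9 = (0 + 0) | (0 + 0) → (no moves)
Q's transition system — 10 states:
  t0 = d.(c.d.(0 + 0) | d.d.(0 + 0)) → —d→ t1
  t1 = c.d.(0 + 0) | d.d.(0 + 0) → —c→ t2, —d→ t3
  t2 = d.(0 + 0) | d.d.(0 + 0) → —d→ t4, —d→ t5
  t3 = c.d.(0 + 0) | d.(0 + 0) → —c→ t5, —d→ t6
  t4 = (0 + 0) | d.d.(0 + 0) → —d→ t7
  t5 = d.(0 + 0) | d.(0 + 0) → —d→ t7, —d→ t8
  t6 = c.d.(0 + 0) | (0 + 0) → —c→ t8
  t7 = (0 + 0) | d.(0 + 0) → —d→ t9
  t8 = d.(0 + 0) | (0 + 0) → —d→ t9
  t9 = (0 + 0) | (0 + 0) → (no moves)
Trace ⟨dca⟩ through P, begin at {s0}:
  after d @ step 1: {s1}
  after c @ step 2: {s2}
  after a @ step 3: {s4}
  ✓ P
Trace ⟨dca⟩ through Q, begin at {t0}:
  after d @ step 1: {t1}
  after c @ step 2: {t2}
  after a @ step 3: ∅ (Q stuck)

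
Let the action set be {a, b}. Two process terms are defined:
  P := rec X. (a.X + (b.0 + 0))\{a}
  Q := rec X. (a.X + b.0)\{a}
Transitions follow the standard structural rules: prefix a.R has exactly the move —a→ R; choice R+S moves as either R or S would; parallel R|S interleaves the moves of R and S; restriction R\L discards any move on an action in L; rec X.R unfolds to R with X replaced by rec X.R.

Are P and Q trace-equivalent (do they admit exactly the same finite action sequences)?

P's transition system — 2 states:
  m0 = rec X. (a.X + (b.0 + 0))\{a} → -b-> m1
  m1 = 0\{a} → (no moves)
Q's transition system — 2 states:
  n0 = rec X. (a.X + b.0)\{a} → -b-> n1
  n1 = 0\{a} → (no moves)
Partition-refinement fixed point:
  B0 = {m0, n0}
  B1 = {m1, n1}
m0 ∈ B0, n0 ∈ B0 → same block
Bisimilar ⇒ trace-equivalent.

traces(P) = traces(Q)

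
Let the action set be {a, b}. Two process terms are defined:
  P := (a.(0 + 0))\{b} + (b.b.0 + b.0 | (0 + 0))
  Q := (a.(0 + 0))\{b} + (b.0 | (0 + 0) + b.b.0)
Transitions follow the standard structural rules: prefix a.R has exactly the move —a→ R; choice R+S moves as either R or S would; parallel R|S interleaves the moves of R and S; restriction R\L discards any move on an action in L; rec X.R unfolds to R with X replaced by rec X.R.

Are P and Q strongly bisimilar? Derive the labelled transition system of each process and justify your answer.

Reachable graph of P (5 states):
  s0 = (a.(0 + 0))\{b} + (b.b.0 + b.0 | (0 + 0)) ⊢ --a--▸ s1, --b--▸ s2, --b--▸ s3
  s1 = (0 + 0)\{b} ⊢ (no moves)
  s2 = 0 | (0 + 0) ⊢ (no moves)
  s3 = b.0 ⊢ --b--▸ s4
  s4 = 0 ⊢ (no moves)
Reachable graph of Q (5 states):
  t0 = (a.(0 + 0))\{b} + (b.0 | (0 + 0) + b.b.0) ⊢ --a--▸ t1, --b--▸ t2, --b--▸ t3
  t1 = (0 + 0)\{b} ⊢ (no moves)
  t2 = 0 | (0 + 0) ⊢ (no moves)
  t3 = b.0 ⊢ --b--▸ t4
  t4 = 0 ⊢ (no moves)
Coarsest stable partition (strong bisimilarity classes):
  B0 = {s0, t0}
  B1 = {s1, s2, s4, t1, t2, t4}
  B2 = {s3, t3}
s0 ∈ B0, t0 ∈ B0 → same block

YES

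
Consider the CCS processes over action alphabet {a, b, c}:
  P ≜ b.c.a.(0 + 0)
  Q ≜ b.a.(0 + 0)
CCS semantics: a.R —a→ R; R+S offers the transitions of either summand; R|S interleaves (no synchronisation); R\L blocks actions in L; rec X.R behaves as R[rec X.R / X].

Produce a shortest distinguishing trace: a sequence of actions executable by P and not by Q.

P's transition system — 4 states:
  m0 = b.c.a.(0 + 0) :: —b→ m1
  m1 = c.a.(0 + 0) :: —c→ m2
  m2 = a.(0 + 0) :: —a→ m3
  m3 = 0 + 0 :: ∅
Q's transition system — 3 states:
  n0 = b.a.(0 + 0) :: —b→ n1
  n1 = a.(0 + 0) :: —a→ n2
  n2 = 0 + 0 :: ∅
Executing bc from P (initial set {m0}):
  step 1 (b): {m1}
  step 2 (c): {m2}
  — P admits the full trace.
Executing bc from Q (initial set {n0}):
  step 1 (b): {n1}
  step 2 (c): no successor for Q

bc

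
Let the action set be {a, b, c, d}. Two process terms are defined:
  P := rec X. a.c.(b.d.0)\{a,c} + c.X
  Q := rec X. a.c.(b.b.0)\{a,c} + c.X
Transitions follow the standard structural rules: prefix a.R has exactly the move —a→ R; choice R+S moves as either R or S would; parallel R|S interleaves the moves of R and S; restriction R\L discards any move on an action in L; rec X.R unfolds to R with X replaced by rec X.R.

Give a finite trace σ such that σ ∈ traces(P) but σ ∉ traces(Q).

LTS(P): 5 reachable states
  u0 = rec X. a.c.(b.d.0)\{a,c} + c.X has moves —a→ u1, —c→ u0
  u1 = c.(b.d.0)\{a,c} has moves —c→ u2
  u2 = (b.d.0)\{a,c} has moves —b→ u3
  u3 = (d.0)\{a,c} has moves —d→ u4
  u4 = 0\{a,c} has moves ·
LTS(Q): 5 reachable states
  v0 = rec X. a.c.(b.b.0)\{a,c} + c.X has moves —a→ v1, —c→ v0
  v1 = c.(b.b.0)\{a,c} has moves —c→ v2
  v2 = (b.b.0)\{a,c} has moves —b→ v3
  v3 = (b.0)\{a,c} has moves —b→ v4
  v4 = 0\{a,c} has moves ·
Trace ⟨acbd⟩ through P, begin at {u0}:
  [1] a ⇒ {u1}
  [2] c ⇒ {u2}
  [3] b ⇒ {u3}
  [4] d ⇒ {u4}
  P completes σ.
Trace ⟨acbd⟩ through Q, begin at {v0}:
  [1] a ⇒ {v1}
  [2] c ⇒ {v2}
  [3] b ⇒ {v3}
  [4] d ⇒ ∅  — Q cannot continue

acbd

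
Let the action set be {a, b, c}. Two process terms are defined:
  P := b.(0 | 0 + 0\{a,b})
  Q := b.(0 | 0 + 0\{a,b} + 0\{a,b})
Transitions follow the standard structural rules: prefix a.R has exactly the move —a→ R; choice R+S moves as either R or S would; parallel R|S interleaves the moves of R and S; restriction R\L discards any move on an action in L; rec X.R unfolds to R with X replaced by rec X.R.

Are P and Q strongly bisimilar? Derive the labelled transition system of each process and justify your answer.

LTS(P): 2 reachable states
  u0 = b.(0 | 0 + 0\{a,b}) ⊢ -b-> u1
  u1 = 0 | 0 + 0\{a,b} ⊢ stopped
LTS(Q): 2 reachable states
  v0 = b.(0 | 0 + 0\{a,b} + 0\{a,b}) ⊢ -b-> v1
  v1 = 0 | 0 + 0\{a,b} + 0\{a,b} ⊢ stopped
Bisimilarity quotient blocks:
  B0 = {u0, v0}
  B1 = {u1, v1}
u0 ∈ B0, v0 ∈ B0 → same block

YES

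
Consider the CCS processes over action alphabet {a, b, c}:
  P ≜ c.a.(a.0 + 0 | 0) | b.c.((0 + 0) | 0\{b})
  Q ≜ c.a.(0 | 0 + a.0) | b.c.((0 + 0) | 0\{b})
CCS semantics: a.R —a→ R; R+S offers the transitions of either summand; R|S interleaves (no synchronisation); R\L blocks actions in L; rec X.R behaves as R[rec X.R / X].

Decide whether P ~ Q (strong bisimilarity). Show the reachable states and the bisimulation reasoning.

bisimilar

LTS(P): 12 reachable states
  s0 = c.a.(a.0 + 0 | 0) | b.c.((0 + 0) | 0\{b}) | —b→ s1, —c→ s2
  s1 = c.a.(a.0 + 0 | 0) | c.((0 + 0) | 0\{b}) | —c→ s3, —c→ s4
  s2 = a.(a.0 + 0 | 0) | b.c.((0 + 0) | 0\{b}) | —a→ s5, —b→ s3
  s3 = a.(a.0 + 0 | 0) | c.((0 + 0) | 0\{b}) | —a→ s6, —c→ s7
  s4 = c.a.(a.0 + 0 | 0) | ((0 + 0) | 0\{b}) | —c→ s7
  s5 = (a.0 + 0 | 0) | b.c.((0 + 0) | 0\{b}) | —a→ s8, —b→ s6
  s6 = (a.0 + 0 | 0) | c.((0 + 0) | 0\{b}) | —a→ s9, —c→ s10
  s7 = a.(a.0 + 0 | 0) | ((0 + 0) | 0\{b}) | —a→ s10
  s8 = 0 | b.c.((0 + 0) | 0\{b}) | —b→ s9
  s9 = 0 | c.((0 + 0) | 0\{b}) | —c→ s11
  s10 = (a.0 + 0 | 0) | ((0 + 0) | 0\{b}) | —a→ s11
  s11 = 0 | ((0 + 0) | 0\{b}) | stopped
LTS(Q): 12 reachable states
  t0 = c.a.(0 | 0 + a.0) | b.c.((0 + 0) | 0\{b}) | —b→ t1, —c→ t2
  t1 = c.a.(0 | 0 + a.0) | c.((0 + 0) | 0\{b}) | —c→ t3, —c→ t4
  t2 = a.(0 | 0 + a.0) | b.c.((0 + 0) | 0\{b}) | —a→ t5, —b→ t3
  t3 = a.(0 | 0 + a.0) | c.((0 + 0) | 0\{b}) | —a→ t6, —c→ t7
  t4 = c.a.(0 | 0 + a.0) | ((0 + 0) | 0\{b}) | —c→ t7
  t5 = (0 | 0 + a.0) | b.c.((0 + 0) | 0\{b}) | —a→ t8, —b→ t6
  t6 = (0 | 0 + a.0) | c.((0 + 0) | 0\{b}) | —a→ t9, —c→ t10
  t7 = a.(0 | 0 + a.0) | ((0 + 0) | 0\{b}) | —a→ t10
  t8 = 0 | b.c.((0 + 0) | 0\{b}) | —b→ t9
  t9 = 0 | c.((0 + 0) | 0\{b}) | —c→ t11
  t10 = (0 | 0 + a.0) | ((0 + 0) | 0\{b}) | —a→ t11
  t11 = 0 | ((0 + 0) | 0\{b}) | stopped
Bisimilarity quotient blocks:
  B0 = {s0, t0}
  B1 = {s2, t2}
  B2 = {s3, t3}
  B3 = {s6, t6}
  B4 = {s9, t9}
  B5 = {s11, t11}
  B6 = {s10, t10}
  B7 = {s7, t7}
  B8 = {s5, t5}
  B9 = {s8, t8}
  B10 = {s1, t1}
  B11 = {s4, t4}
s0 ∈ B0, t0 ∈ B0 → same block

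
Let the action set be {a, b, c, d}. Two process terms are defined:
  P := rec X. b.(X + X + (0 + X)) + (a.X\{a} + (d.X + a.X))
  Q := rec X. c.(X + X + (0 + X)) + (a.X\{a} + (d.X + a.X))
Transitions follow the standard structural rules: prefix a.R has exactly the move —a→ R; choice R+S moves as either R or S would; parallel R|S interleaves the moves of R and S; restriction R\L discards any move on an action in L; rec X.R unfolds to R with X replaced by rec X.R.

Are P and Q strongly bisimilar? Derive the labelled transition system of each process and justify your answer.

not bisimilar

LTS(P): 4 reachable states
  m0 = rec X. b.(X + X + (0 + X)) + (a.X\{a} + (d.X + a.X)) → =a=> m0, =a=> m1, =b=> m2, =d=> m0
  m1 = (rec X. b.(X + X + (0 + X)) + (a.X\{a} + (d.X + a.X)))\{a} → =b=> m3, =d=> m1
  m2 = (rec X. b.(X + X + (0 + X)) + (a.X\{a} + (d.X + a.X))) + (rec X. b.(X + X + (0 + X)) + (a.X\{a} + (d.X + a.X))) + (0 + (rec X. b.(X + X + (0 + X)) + (a.X\{a} + (d.X + a.X)))) → =a=> m0, =a=> m1, =b=> m2, =d=> m0
  m3 = ((rec X. b.(X + X + (0 + X)) + (a.X\{a} + (d.X + a.X))) + (rec X. b.(X + X + (0 + X)) + (a.X\{a} + (d.X + a.X))) + (0 + (rec X. b.(X + X + (0 + X)) + (a.X\{a} + (d.X + a.X)))))\{a} → =b=> m3, =d=> m1
LTS(Q): 4 reachable states
  n0 = rec X. c.(X + X + (0 + X)) + (a.X\{a} + (d.X + a.X)) → =a=> n0, =a=> n1, =c=> n2, =d=> n0
  n1 = (rec X. c.(X + X + (0 + X)) + (a.X\{a} + (d.X + a.X)))\{a} → =c=> n3, =d=> n1
  n2 = (rec X. c.(X + X + (0 + X)) + (a.X\{a} + (d.X + a.X))) + (rec X. c.(X + X + (0 + X)) + (a.X\{a} + (d.X + a.X))) + (0 + (rec X. c.(X + X + (0 + X)) + (a.X\{a} + (d.X + a.X)))) → =a=> n0, =a=> n1, =c=> n2, =d=> n0
  n3 = ((rec X. c.(X + X + (0 + X)) + (a.X\{a} + (d.X + a.X))) + (rec X. c.(X + X + (0 + X)) + (a.X\{a} + (d.X + a.X))) + (0 + (rec X. c.(X + X + (0 + X)) + (a.X\{a} + (d.X + a.X)))))\{a} → =c=> n3, =d=> n1
Coarsest stable partition (strong bisimilarity classes):
  B0 = {m0, m2}
  B1 = {m1, m3}
  B2 = {n0, n2}
  B3 = {n1, n3}
m0 ∈ B0, n0 ∈ B2 → different blocks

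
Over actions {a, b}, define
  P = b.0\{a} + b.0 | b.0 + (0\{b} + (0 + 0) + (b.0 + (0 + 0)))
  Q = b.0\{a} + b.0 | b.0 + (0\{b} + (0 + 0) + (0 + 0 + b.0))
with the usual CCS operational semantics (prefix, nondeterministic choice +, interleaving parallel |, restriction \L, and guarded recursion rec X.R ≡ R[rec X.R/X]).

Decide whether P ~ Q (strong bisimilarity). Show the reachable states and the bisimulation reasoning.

Reachable graph of P (6 states):
  s0 = b.0\{a} + b.0 | b.0 + (0\{b} + (0 + 0) + (b.0 + (0 + 0))) | -b-> s1, -b-> s2, -b-> s3, -b-> s4
  s1 = 0 | (no moves)
  s2 = 0 | b.0 | -b-> s5
  s3 = 0\{a} | (no moves)
  s4 = b.0 | 0 | -b-> s5
  s5 = 0 | 0 | (no moves)
Reachable graph of Q (6 states):
  t0 = b.0\{a} + b.0 | b.0 + (0\{b} + (0 + 0) + (0 + 0 + b.0)) | -b-> t1, -b-> t2, -b-> t3, -b-> t4
  t1 = 0 | (no moves)
  t2 = 0 | b.0 | -b-> t5
  t3 = 0\{a} | (no moves)
  t4 = b.0 | 0 | -b-> t5
  t5 = 0 | 0 | (no moves)
Coarsest stable partition (strong bisimilarity classes):
  B0 = {s0, t0}
  B1 = {s1, s3, s5, t1, t3, t5}
  B2 = {s2, s4, t2, t4}
s0 ∈ B0, t0 ∈ B0 → same block

YES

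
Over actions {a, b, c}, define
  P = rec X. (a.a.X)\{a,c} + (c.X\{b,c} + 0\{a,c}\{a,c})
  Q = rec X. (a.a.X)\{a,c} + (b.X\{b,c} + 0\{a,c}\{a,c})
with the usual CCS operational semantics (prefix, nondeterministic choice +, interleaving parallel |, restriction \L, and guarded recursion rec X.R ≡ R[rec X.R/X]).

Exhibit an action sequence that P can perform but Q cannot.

P's transition system — 2 states:
  u0 = rec X. (a.a.X)\{a,c} + (c.X\{b,c} + 0\{a,c}\{a,c}) | =c=> u1
  u1 = (rec X. (a.a.X)\{a,c} + (c.X\{b,c} + 0\{a,c}\{a,c}))\{b,c} | stopped
Q's transition system — 2 states:
  v0 = rec X. (a.a.X)\{a,c} + (b.X\{b,c} + 0\{a,c}\{a,c}) | =b=> v1
  v1 = (rec X. (a.a.X)\{a,c} + (b.X\{b,c} + 0\{a,c}\{a,c}))\{b,c} | stopped
Executing c from P (initial set {u0}):
  [1] c ⇒ {u1}
  — P admits the full trace.
Executing c from Q (initial set {v0}):
  [1] c ⇒ ∅ (Q stuck)

c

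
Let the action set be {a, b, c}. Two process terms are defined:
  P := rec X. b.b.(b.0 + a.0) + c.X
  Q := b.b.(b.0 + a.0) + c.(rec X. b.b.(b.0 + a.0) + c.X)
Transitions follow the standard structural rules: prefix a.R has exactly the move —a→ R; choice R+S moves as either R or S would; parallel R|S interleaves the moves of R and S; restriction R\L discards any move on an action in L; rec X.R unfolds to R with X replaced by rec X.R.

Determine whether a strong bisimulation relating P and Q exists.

bisimilar

P's transition system — 4 states:
  m0 = rec X. b.b.(b.0 + a.0) + c.X has moves =b=> m1, =c=> m0
  m1 = b.(b.0 + a.0) has moves =b=> m2
  m2 = b.0 + a.0 has moves =a=> m3, =b=> m3
  m3 = 0 has moves stopped
Q's transition system — 5 states:
  n0 = b.b.(b.0 + a.0) + c.(rec X. b.b.(b.0 + a.0) + c.X) has moves =b=> n1, =c=> n2
  n1 = b.(b.0 + a.0) has moves =b=> n3
  n2 = rec X. b.b.(b.0 + a.0) + c.X has moves =b=> n1, =c=> n2
  n3 = b.0 + a.0 has moves =a=> n4, =b=> n4
  n4 = 0 has moves stopped
Coarsest stable partition (strong bisimilarity classes):
  B0 = {m0, n0, n2}
  B1 = {m1, n1}
  B2 = {m2, n3}
  B3 = {m3, n4}
m0 ∈ B0, n0 ∈ B0 → same block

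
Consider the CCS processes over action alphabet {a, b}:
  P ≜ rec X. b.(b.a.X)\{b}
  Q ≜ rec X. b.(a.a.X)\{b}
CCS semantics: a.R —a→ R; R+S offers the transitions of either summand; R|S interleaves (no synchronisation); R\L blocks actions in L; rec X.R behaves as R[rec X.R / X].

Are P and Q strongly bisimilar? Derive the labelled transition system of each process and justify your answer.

NO

P's transition system — 2 states:
  u0 = rec X. b.(b.a.X)\{b} ⊢ —b→ u1
  u1 = (b.a.(rec X. b.(b.a.X)\{b}))\{b} ⊢ (no moves)
Q's transition system — 4 states:
  v0 = rec X. b.(a.a.X)\{b} ⊢ —b→ v1
  v1 = (a.a.(rec X. b.(a.a.X)\{b}))\{b} ⊢ —a→ v2
  v2 = (a.(rec X. b.(a.a.X)\{b}))\{b} ⊢ —a→ v3
  v3 = (rec X. b.(a.a.X)\{b})\{b} ⊢ (no moves)
Coarsest stable partition (strong bisimilarity classes):
  B0 = {u0}
  B1 = {u1, v3}
  B2 = {v0}
  B3 = {v1}
  B4 = {v2}
u0 ∈ B0, v0 ∈ B2 → different blocks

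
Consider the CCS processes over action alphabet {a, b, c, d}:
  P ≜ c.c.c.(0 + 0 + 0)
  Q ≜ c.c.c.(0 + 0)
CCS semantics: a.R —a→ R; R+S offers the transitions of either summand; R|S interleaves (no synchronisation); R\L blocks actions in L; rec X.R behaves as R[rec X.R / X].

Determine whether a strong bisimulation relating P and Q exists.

LTS(P): 4 reachable states
  m0 = c.c.c.(0 + 0 + 0) | --c--▸ m1
  m1 = c.c.(0 + 0 + 0) | --c--▸ m2
  m2 = c.(0 + 0 + 0) | --c--▸ m3
  m3 = 0 + 0 + 0 | stopped
LTS(Q): 4 reachable states
  n0 = c.c.c.(0 + 0) | --c--▸ n1
  n1 = c.c.(0 + 0) | --c--▸ n2
  n2 = c.(0 + 0) | --c--▸ n3
  n3 = 0 + 0 | stopped
Partition-refinement fixed point:
  B0 = {m0, n0}
  B1 = {m1, n1}
  B2 = {m2, n2}
  B3 = {m3, n3}
m0 ∈ B0, n0 ∈ B0 → same block

bisimilar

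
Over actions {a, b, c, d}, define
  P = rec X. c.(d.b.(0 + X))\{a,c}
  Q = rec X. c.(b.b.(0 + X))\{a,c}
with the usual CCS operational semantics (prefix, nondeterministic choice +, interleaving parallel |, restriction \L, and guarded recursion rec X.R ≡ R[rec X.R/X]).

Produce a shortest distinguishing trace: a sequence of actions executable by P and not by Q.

P's transition system — 4 states:
  p0 = rec X. c.(d.b.(0 + X))\{a,c} ⊢ =c=> p1
  p1 = (d.b.(0 + (rec X. c.(d.b.(0 + X))\{a,c})))\{a,c} ⊢ =d=> p2
  p2 = (b.(0 + (rec X. c.(d.b.(0 + X))\{a,c})))\{a,c} ⊢ =b=> p3
  p3 = (0 + (rec X. c.(d.b.(0 + X))\{a,c}))\{a,c} ⊢ (no moves)
Q's transition system — 4 states:
  q0 = rec X. c.(b.b.(0 + X))\{a,c} ⊢ =c=> q1
  q1 = (b.b.(0 + (rec X. c.(b.b.(0 + X))\{a,c})))\{a,c} ⊢ =b=> q2
  q2 = (b.(0 + (rec X. c.(b.b.(0 + X))\{a,c})))\{a,c} ⊢ =b=> q3
  q3 = (0 + (rec X. c.(b.b.(0 + X))\{a,c}))\{a,c} ⊢ (no moves)
Trace ⟨cd⟩ through P, begin at {p0}:
  step 1 (c): {p1}
  step 2 (d): {p2}
  — P admits the full trace.
Trace ⟨cd⟩ through Q, begin at {q0}:
  step 1 (c): {q1}
  step 2 (d): ∅ (Q stuck)

cd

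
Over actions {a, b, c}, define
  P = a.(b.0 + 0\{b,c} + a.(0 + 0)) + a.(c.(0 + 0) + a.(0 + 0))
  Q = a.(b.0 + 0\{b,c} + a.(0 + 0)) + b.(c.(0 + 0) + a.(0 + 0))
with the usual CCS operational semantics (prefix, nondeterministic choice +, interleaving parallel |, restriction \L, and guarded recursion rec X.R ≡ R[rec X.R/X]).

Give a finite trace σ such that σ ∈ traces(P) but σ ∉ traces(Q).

ac

P's transition system — 5 states:
  u0 = a.(b.0 + 0\{b,c} + a.(0 + 0)) + a.(c.(0 + 0) + a.(0 + 0)) | ··a··> u1, ··a··> u2
  u1 = b.0 + 0\{b,c} + a.(0 + 0) | ··a··> u3, ··b··> u4
  u2 = c.(0 + 0) + a.(0 + 0) | ··a··> u3, ··c··> u3
  u3 = 0 + 0 | deadlocked
  u4 = 0 | deadlocked
Q's transition system — 5 states:
  v0 = a.(b.0 + 0\{b,c} + a.(0 + 0)) + b.(c.(0 + 0) + a.(0 + 0)) | ··a··> v1, ··b··> v2
  v1 = b.0 + 0\{b,c} + a.(0 + 0) | ··a··> v3, ··b··> v4
  v2 = c.(0 + 0) + a.(0 + 0) | ··a··> v3, ··c··> v3
  v3 = 0 + 0 | deadlocked
  v4 = 0 | deadlocked
Trace ⟨ac⟩ through P, begin at {u0}:
  step 1 (a): {u1, u2}
  step 2 (c): {u3}
  — P admits the full trace.
Trace ⟨ac⟩ through Q, begin at {v0}:
  step 1 (a): {v1}
  step 2 (c): ∅  — Q cannot continue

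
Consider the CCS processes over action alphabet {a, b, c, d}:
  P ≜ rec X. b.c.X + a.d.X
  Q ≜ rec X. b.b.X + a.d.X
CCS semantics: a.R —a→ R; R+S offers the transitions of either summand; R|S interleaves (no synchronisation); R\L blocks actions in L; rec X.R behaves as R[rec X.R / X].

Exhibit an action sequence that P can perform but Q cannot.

LTS(P): 3 reachable states
  p0 = rec X. b.c.X + a.d.X → ··a··> p1, ··b··> p2
  p1 = d.(rec X. b.c.X + a.d.X) → ··d··> p0
  p2 = c.(rec X. b.c.X + a.d.X) → ··c··> p0
LTS(Q): 3 reachable states
  q0 = rec X. b.b.X + a.d.X → ··a··> q1, ··b··> q2
  q1 = d.(rec X. b.b.X + a.d.X) → ··d··> q0
  q2 = b.(rec X. b.b.X + a.d.X) → ··b··> q0
Executing bc from P (initial set {p0}):
  step 1 (b): {p2}
  step 2 (c): {p0}
  P completes σ.
Executing bc from Q (initial set {q0}):
  step 1 (b): {q2}
  step 2 (c): ∅ (Q stuck)

bc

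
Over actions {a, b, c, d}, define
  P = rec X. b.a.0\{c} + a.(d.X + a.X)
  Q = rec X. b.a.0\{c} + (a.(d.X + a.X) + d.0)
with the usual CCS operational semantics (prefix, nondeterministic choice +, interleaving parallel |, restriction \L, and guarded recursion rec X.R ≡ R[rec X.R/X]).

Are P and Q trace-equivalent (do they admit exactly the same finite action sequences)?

P's transition system — 4 states:
  s0 = rec X. b.a.0\{c} + a.(d.X + a.X) | —a→ s1, —b→ s2
  s1 = d.(rec X. b.a.0\{c} + a.(d.X + a.X)) + a.(rec X. b.a.0\{c} + a.(d.X + a.X)) | —a→ s0, —d→ s0
  s2 = a.0\{c} | —a→ s3
  s3 = 0\{c} | ∅
Q's transition system — 5 states:
  t0 = rec X. b.a.0\{c} + (a.(d.X + a.X) + d.0) | —a→ t1, —b→ t2, —d→ t3
  t1 = d.(rec X. b.a.0\{c} + (a.(d.X + a.X) + d.0)) + a.(rec X. b.a.0\{c} + (a.(d.X + a.X) + d.0)) | —a→ t0, —d→ t0
  t2 = a.0\{c} | —a→ t4
  t3 = 0 | ∅
  t4 = 0\{c} | ∅
Run σ = ⟨d⟩ on Q: start {t0}
  [1] d ⇒ {t3}
  ✓ Q
Run σ = ⟨d⟩ on P: start {s0}
  [1] d ⇒ no successor for P

trace-distinct — witness ⟨d⟩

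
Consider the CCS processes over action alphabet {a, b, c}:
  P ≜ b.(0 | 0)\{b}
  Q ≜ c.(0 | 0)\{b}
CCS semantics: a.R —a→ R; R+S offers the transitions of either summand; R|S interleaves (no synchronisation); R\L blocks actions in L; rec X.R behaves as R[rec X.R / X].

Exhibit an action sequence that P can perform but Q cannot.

P's transition system — 2 states:
  u0 = b.(0 | 0)\{b} has moves -b-> u1
  u1 = (0 | 0)\{b} has moves ∅
Q's transition system — 2 states:
  v0 = c.(0 | 0)\{b} has moves -c-> v1
  v1 = (0 | 0)\{b} has moves ∅
Trace ⟨b⟩ through P, begin at {u0}:
  step 1 (b): {u1}
  — P admits the full trace.
Trace ⟨b⟩ through Q, begin at {v0}:
  step 1 (b): no successor for Q

b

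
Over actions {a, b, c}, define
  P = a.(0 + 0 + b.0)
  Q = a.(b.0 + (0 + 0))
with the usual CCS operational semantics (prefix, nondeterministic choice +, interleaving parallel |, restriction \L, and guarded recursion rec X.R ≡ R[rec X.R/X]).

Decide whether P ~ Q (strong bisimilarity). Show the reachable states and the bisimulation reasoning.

P's transition system — 3 states:
  m0 = a.(0 + 0 + b.0) → -a-> m1
  m1 = 0 + 0 + b.0 → -b-> m2
  m2 = 0 → ∅
Q's transition system — 3 states:
  n0 = a.(b.0 + (0 + 0)) → -a-> n1
  n1 = b.0 + (0 + 0) → -b-> n2
  n2 = 0 → ∅
Coarsest stable partition (strong bisimilarity classes):
  B0 = {m0, n0}
  B1 = {m1, n1}
  B2 = {m2, n2}
m0 ∈ B0, n0 ∈ B0 → same block

bisimilar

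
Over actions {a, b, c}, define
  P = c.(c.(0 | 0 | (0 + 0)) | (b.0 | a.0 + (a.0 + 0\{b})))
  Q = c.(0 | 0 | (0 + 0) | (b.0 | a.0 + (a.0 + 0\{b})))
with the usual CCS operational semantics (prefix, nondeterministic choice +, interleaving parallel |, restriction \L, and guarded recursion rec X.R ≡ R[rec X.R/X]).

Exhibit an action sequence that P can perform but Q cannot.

Reachable graph of P (11 states):
  p0 = c.(c.(0 | 0 | (0 + 0)) | (b.0 | a.0 + (a.0 + 0\{b}))) has moves =c=> p1
  p1 = c.(0 | 0 | (0 + 0)) | (b.0 | a.0 + (a.0 + 0\{b})) has moves =a=> p2, =a=> p3, =b=> p4, =c=> p5
  p2 = c.(0 | 0 | (0 + 0)) | (b.0 | 0) has moves =b=> p6, =c=> p7
  p3 = c.(0 | 0 | (0 + 0)) | 0 has moves =c=> p8
  p4 = c.(0 | 0 | (0 + 0)) | (0 | a.0) has moves =a=> p6, =c=> p9
  p5 = 0 | 0 | (0 + 0) | (b.0 | a.0 + (a.0 + 0\{b})) has moves =a=> p7, =a=> p8, =b=> p9
  p6 = c.(0 | 0 | (0 + 0)) | (0 | 0) has moves =c=> p10
  p7 = 0 | 0 | (0 + 0) | (b.0 | 0) has moves =b=> p10
  p8 = 0 | 0 | (0 + 0) | 0 has moves ·
  p9 = 0 | 0 | (0 + 0) | (0 | a.0) has moves =a=> p10
  p10 = 0 | 0 | (0 + 0) | (0 | 0) has moves ·
Reachable graph of Q (6 states):
  q0 = c.(0 | 0 | (0 + 0) | (b.0 | a.0 + (a.0 + 0\{b}))) has moves =c=> q1
  q1 = 0 | 0 | (0 + 0) | (b.0 | a.0 + (a.0 + 0\{b})) has moves =a=> q2, =a=> q3, =b=> q4
  q2 = 0 | 0 | (0 + 0) | (b.0 | 0) has moves =b=> q5
  q3 = 0 | 0 | (0 + 0) | 0 has moves ·
  q4 = 0 | 0 | (0 + 0) | (0 | a.0) has moves =a=> q5
  q5 = 0 | 0 | (0 + 0) | (0 | 0) has moves ·
Executing cc from P (initial set {p0}):
  after c @ step 1: {p1}
  after c @ step 2: {p5}
  — P admits the full trace.
Executing cc from Q (initial set {q0}):
  after c @ step 1: {q1}
  after c @ step 2: no successor for Q

cc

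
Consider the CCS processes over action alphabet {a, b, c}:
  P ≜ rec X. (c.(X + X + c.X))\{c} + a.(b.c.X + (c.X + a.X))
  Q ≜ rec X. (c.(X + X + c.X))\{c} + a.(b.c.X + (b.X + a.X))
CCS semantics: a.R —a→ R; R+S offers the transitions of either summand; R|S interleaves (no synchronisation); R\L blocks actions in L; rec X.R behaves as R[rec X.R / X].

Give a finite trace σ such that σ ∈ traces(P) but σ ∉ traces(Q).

ac

LTS(P): 3 reachable states
  m0 = rec X. (c.(X + X + c.X))\{c} + a.(b.c.X + (c.X + a.X)) has moves -a-> m1
  m1 = b.c.(rec X. (c.(X + X + c.X))\{c} + a.(b.c.X + (c.X + a.X))) + (c.(rec X. (c.(X + X + c.X))\{c} + a.(b.c.X + (c.X + a.X))) + a.(rec X. (c.(X + X + c.X))\{c} + a.(b.c.X + (c.X + a.X)))) has moves -a-> m0, -b-> m2, -c-> m0
  m2 = c.(rec X. (c.(X + X + c.X))\{c} + a.(b.c.X + (c.X + a.X))) has moves -c-> m0
LTS(Q): 3 reachable states
  n0 = rec X. (c.(X + X + c.X))\{c} + a.(b.c.X + (b.X + a.X)) has moves -a-> n1
  n1 = b.c.(rec X. (c.(X + X + c.X))\{c} + a.(b.c.X + (b.X + a.X))) + (b.(rec X. (c.(X + X + c.X))\{c} + a.(b.c.X + (b.X + a.X))) + a.(rec X. (c.(X + X + c.X))\{c} + a.(b.c.X + (b.X + a.X)))) has moves -a-> n0, -b-> n0, -b-> n2
  n2 = c.(rec X. (c.(X + X + c.X))\{c} + a.(b.c.X + (b.X + a.X))) has moves -c-> n0
Executing ac from P (initial set {m0}):
  after a @ step 1: {m1}
  after c @ step 2: {m0}
  ✓ P
Executing ac from Q (initial set {n0}):
  after a @ step 1: {n1}
  after c @ step 2: ∅ (Q stuck)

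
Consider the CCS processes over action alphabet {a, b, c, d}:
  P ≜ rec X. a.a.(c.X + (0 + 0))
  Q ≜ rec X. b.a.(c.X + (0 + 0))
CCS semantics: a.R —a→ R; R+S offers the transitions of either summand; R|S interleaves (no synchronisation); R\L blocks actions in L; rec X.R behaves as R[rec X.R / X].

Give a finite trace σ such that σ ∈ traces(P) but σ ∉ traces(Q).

LTS(P): 3 reachable states
  s0 = rec X. a.a.(c.X + (0 + 0)) :: =a=> s1
  s1 = a.(c.(rec X. a.a.(c.X + (0 + 0))) + (0 + 0)) :: =a=> s2
  s2 = c.(rec X. a.a.(c.X + (0 + 0))) + (0 + 0) :: =c=> s0
LTS(Q): 3 reachable states
  t0 = rec X. b.a.(c.X + (0 + 0)) :: =b=> t1
  t1 = a.(c.(rec X. b.a.(c.X + (0 + 0))) + (0 + 0)) :: =a=> t2
  t2 = c.(rec X. b.a.(c.X + (0 + 0))) + (0 + 0) :: =c=> t0
Executing a from P (initial set {s0}):
  after a @ step 1: {s1}
  P completes σ.
Executing a from Q (initial set {t0}):
  after a @ step 1: ∅  — Q cannot continue

a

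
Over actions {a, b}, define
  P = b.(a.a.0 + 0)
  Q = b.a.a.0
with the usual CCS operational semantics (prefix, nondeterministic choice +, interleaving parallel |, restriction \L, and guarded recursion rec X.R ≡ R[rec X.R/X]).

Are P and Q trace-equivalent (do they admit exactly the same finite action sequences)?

trace-equivalent

P's transition system — 4 states:
  m0 = b.(a.a.0 + 0) ⊢ —b→ m1
  m1 = a.a.0 + 0 ⊢ —a→ m2
  m2 = a.0 ⊢ —a→ m3
  m3 = 0 ⊢ (no moves)
Q's transition system — 4 states:
  n0 = b.a.a.0 ⊢ —b→ n1
  n1 = a.a.0 ⊢ —a→ n2
  n2 = a.0 ⊢ —a→ n3
  n3 = 0 ⊢ (no moves)
Partition-refinement fixed point:
  B0 = {m0, n0}
  B1 = {m1, n1}
  B2 = {m2, n2}
  B3 = {m3, n3}
m0 ∈ B0, n0 ∈ B0 → same block
Bisimilar ⇒ trace-equivalent.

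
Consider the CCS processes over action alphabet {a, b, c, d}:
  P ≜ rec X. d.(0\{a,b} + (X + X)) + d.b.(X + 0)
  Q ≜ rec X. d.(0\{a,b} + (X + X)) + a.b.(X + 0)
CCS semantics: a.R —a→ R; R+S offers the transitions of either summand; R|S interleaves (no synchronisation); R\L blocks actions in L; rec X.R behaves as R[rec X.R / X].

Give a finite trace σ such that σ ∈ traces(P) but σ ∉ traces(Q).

db

Reachable graph of P (4 states):
  p0 = rec X. d.(0\{a,b} + (X + X)) + d.b.(X + 0) :: -d-> p1, -d-> p2
  p1 = 0\{a,b} + ((rec X. d.(0\{a,b} + (X + X)) + d.b.(X + 0)) + (rec X. d.(0\{a,b} + (X + X)) + d.b.(X + 0))) :: -d-> p1, -d-> p2
  p2 = b.((rec X. d.(0\{a,b} + (X + X)) + d.b.(X + 0)) + 0) :: -b-> p3
  p3 = (rec X. d.(0\{a,b} + (X + X)) + d.b.(X + 0)) + 0 :: -d-> p1, -d-> p2
Reachable graph of Q (4 states):
  q0 = rec X. d.(0\{a,b} + (X + X)) + a.b.(X + 0) :: -a-> q1, -d-> q2
  q1 = b.((rec X. d.(0\{a,b} + (X + X)) + a.b.(X + 0)) + 0) :: -b-> q3
  q2 = 0\{a,b} + ((rec X. d.(0\{a,b} + (X + X)) + a.b.(X + 0)) + (rec X. d.(0\{a,b} + (X + X)) + a.b.(X + 0))) :: -a-> q1, -d-> q2
  q3 = (rec X. d.(0\{a,b} + (X + X)) + a.b.(X + 0)) + 0 :: -a-> q1, -d-> q2
Trace ⟨db⟩ through P, begin at {p0}:
  [1] d ⇒ {p1, p2}
  [2] b ⇒ {p3}
  — P admits the full trace.
Trace ⟨db⟩ through Q, begin at {q0}:
  [1] d ⇒ {q2}
  [2] b ⇒ no successor for Q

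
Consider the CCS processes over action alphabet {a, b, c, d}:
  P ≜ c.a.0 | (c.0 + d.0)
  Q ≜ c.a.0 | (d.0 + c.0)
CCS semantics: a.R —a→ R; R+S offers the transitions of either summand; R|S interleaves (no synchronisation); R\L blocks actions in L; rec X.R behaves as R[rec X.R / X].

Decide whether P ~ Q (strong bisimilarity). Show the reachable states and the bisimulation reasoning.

P ~ Q

Reachable graph of P (6 states):
  p0 = c.a.0 | (c.0 + d.0) | =c=> p1, =c=> p2, =d=> p2
  p1 = a.0 | (c.0 + d.0) | =a=> p3, =c=> p4, =d=> p4
  p2 = c.a.0 | 0 | =c=> p4
  p3 = 0 | (c.0 + d.0) | =c=> p5, =d=> p5
  p4 = a.0 | 0 | =a=> p5
  p5 = 0 | 0 | stopped
Reachable graph of Q (6 states):
  q0 = c.a.0 | (d.0 + c.0) | =c=> q1, =c=> q2, =d=> q2
  q1 = a.0 | (d.0 + c.0) | =a=> q3, =c=> q4, =d=> q4
  q2 = c.a.0 | 0 | =c=> q4
  q3 = 0 | (d.0 + c.0) | =c=> q5, =d=> q5
  q4 = a.0 | 0 | =a=> q5
  q5 = 0 | 0 | stopped
Bisimilarity quotient blocks:
  B0 = {p0, q0}
  B1 = {p1, q1}
  B2 = {p4, q4}
  B3 = {p5, q5}
  B4 = {p3, q3}
  B5 = {p2, q2}
p0 ∈ B0, q0 ∈ B0 → same block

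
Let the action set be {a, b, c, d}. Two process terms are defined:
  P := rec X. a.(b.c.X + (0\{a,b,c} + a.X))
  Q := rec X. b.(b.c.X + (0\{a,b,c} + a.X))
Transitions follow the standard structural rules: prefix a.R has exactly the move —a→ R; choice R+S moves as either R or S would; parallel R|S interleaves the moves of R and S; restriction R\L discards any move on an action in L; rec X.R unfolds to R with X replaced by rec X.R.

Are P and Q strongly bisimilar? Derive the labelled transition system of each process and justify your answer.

LTS(P): 3 reachable states
  u0 = rec X. a.(b.c.X + (0\{a,b,c} + a.X)) ⊢ =a=> u1
  u1 = b.c.(rec X. a.(b.c.X + (0\{a,b,c} + a.X))) + (0\{a,b,c} + a.(rec X. a.(b.c.X + (0\{a,b,c} + a.X)))) ⊢ =a=> u0, =b=> u2
  u2 = c.(rec X. a.(b.c.X + (0\{a,b,c} + a.X))) ⊢ =c=> u0
LTS(Q): 3 reachable states
  v0 = rec X. b.(b.c.X + (0\{a,b,c} + a.X)) ⊢ =b=> v1
  v1 = b.c.(rec X. b.(b.c.X + (0\{a,b,c} + a.X))) + (0\{a,b,c} + a.(rec X. b.(b.c.X + (0\{a,b,c} + a.X)))) ⊢ =a=> v0, =b=> v2
  v2 = c.(rec X. b.(b.c.X + (0\{a,b,c} + a.X))) ⊢ =c=> v0
Coarsest stable partition (strong bisimilarity classes):
  B0 = {u0}
  B1 = {u1}
  B2 = {u2}
  B3 = {v0}
  B4 = {v1}
  B5 = {v2}
u0 ∈ B0, v0 ∈ B3 → different blocks

P ≁ Q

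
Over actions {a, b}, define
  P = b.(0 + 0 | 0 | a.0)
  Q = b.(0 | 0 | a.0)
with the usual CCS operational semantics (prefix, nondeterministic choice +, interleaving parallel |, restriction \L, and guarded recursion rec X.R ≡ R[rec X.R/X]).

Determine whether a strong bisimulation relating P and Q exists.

bisimilar

LTS(P): 3 reachable states
  u0 = b.(0 + 0 | 0 | a.0) → =b=> u1
  u1 = 0 + 0 | 0 | a.0 → =a=> u2
  u2 = 0 | 0 | 0 → ·
LTS(Q): 3 reachable states
  v0 = b.(0 | 0 | a.0) → =b=> v1
  v1 = 0 | 0 | a.0 → =a=> v2
  v2 = 0 | 0 | 0 → ·
Bisimilarity quotient blocks:
  B0 = {u0, v0}
  B1 = {u1, v1}
  B2 = {u2, v2}
u0 ∈ B0, v0 ∈ B0 → same block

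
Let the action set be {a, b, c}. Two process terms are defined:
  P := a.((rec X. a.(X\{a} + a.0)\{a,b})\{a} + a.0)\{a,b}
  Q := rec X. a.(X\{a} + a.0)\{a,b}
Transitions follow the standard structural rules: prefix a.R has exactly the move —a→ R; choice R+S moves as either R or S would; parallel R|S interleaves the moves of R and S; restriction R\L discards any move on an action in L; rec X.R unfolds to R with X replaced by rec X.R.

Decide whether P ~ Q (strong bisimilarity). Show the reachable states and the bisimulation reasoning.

P's transition system — 2 states:
  s0 = a.((rec X. a.(X\{a} + a.0)\{a,b})\{a} + a.0)\{a,b} ⊢ —a→ s1
  s1 = ((rec X. a.(X\{a} + a.0)\{a,b})\{a} + a.0)\{a,b} ⊢ (no moves)
Q's transition system — 2 states:
  t0 = rec X. a.(X\{a} + a.0)\{a,b} ⊢ —a→ t1
  t1 = ((rec X. a.(X\{a} + a.0)\{a,b})\{a} + a.0)\{a,b} ⊢ (no moves)
Bisimilarity quotient blocks:
  B0 = {s0, t0}
  B1 = {s1, t1}
s0 ∈ B0, t0 ∈ B0 → same block

P ~ Q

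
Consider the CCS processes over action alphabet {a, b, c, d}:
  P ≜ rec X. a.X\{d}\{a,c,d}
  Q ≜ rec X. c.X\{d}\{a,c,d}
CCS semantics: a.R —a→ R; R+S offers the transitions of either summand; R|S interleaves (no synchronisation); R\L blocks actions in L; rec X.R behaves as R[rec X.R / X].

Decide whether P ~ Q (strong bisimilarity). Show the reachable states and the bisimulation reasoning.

LTS(P): 2 reachable states
  u0 = rec X. a.X\{d}\{a,c,d} :: =a=> u1
  u1 = (rec X. a.X\{d}\{a,c,d})\{d}\{a,c,d} :: (no moves)
LTS(Q): 2 reachable states
  v0 = rec X. c.X\{d}\{a,c,d} :: =c=> v1
  v1 = (rec X. c.X\{d}\{a,c,d})\{d}\{a,c,d} :: (no moves)
Partition-refinement fixed point:
  B0 = {u0}
  B1 = {u1, v1}
  B2 = {v0}
u0 ∈ B0, v0 ∈ B2 → different blocks

P ≁ Q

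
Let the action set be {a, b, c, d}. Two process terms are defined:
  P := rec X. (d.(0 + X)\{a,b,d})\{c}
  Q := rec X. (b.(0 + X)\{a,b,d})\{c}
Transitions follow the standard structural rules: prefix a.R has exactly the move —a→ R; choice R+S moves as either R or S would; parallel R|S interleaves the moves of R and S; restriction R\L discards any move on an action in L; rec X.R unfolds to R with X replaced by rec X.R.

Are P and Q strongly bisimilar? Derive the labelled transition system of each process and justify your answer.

P ≁ Q

Reachable graph of P (2 states):
  p0 = rec X. (d.(0 + X)\{a,b,d})\{c} has moves —d→ p1
  p1 = (0 + (rec X. (d.(0 + X)\{a,b,d})\{c}))\{a,b,d}\{c} has moves ·
Reachable graph of Q (2 states):
  q0 = rec X. (b.(0 + X)\{a,b,d})\{c} has moves —b→ q1
  q1 = (0 + (rec X. (b.(0 + X)\{a,b,d})\{c}))\{a,b,d}\{c} has moves ·
Coarsest stable partition (strong bisimilarity classes):
  B0 = {p0}
  B1 = {p1, q1}
  B2 = {q0}
p0 ∈ B0, q0 ∈ B2 → different blocks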